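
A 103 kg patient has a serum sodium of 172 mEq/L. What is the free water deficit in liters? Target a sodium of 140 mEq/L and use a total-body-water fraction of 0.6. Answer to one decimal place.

14.1 L

TBW = 0.6 · 103 = 61.8 L
Free water deficit = TBW · (Na/140 − 1)
= 61.8 · (172/140 − 1)
= 61.8 · 0.2286
= 14.13 L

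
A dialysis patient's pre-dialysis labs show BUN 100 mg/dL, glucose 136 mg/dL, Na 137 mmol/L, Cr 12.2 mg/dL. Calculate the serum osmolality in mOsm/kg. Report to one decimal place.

Calculated osmolality = 2·Na + glucose/18 + BUN/2.8
= 2·137 + 136/18 + 100/2.8
= 274 + 7.56 + 35.71
= 317.27 mOsm/kg

317.3 mOsm/kg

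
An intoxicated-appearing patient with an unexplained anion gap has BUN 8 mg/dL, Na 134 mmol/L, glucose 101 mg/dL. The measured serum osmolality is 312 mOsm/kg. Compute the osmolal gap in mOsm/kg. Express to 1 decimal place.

Calculated osmolality = 2·Na + glucose/18 + BUN/2.8
= 2·134 + 101/18 + 8/2.8
= 268 + 5.61 + 2.86
= 276.47 mOsm/kg ≈ 276.5 mOsm/kg
Osmolar gap = measured − calculated = 312 − 276.5 = 35.5 mOsm/kg

35.5 mOsm/kg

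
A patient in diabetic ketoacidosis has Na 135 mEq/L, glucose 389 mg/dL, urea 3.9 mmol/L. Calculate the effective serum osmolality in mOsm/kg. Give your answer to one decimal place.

291.6 mOsm/kg

Effective osmolality excludes urea (freely permeant across cell membranes):
2·Na + glucose/18
= 2·135 + 389/18
= 270 + 21.61
= 291.61 mOsm/kg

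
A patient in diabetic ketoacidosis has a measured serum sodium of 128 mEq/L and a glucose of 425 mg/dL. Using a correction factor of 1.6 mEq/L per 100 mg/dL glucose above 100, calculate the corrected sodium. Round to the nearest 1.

Corrected Na = measured Na + 1.6 · (glucose − 100)/100
= 128 + 1.6 · (425 − 100)/100
= 128 + 5.2
= 133.2 mEq/L

133 mEq/L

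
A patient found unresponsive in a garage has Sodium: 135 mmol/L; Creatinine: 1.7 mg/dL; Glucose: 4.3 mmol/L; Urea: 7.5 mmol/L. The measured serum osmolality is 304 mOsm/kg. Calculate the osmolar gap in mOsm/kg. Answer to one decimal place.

Calculated osmolality = 2·Na + glucose + urea
= 2·135 + 4.3 + 7.5
= 270 + 4.30 + 7.50
= 281.8 mOsm/kg ≈ 281.8 mOsm/kg
Osmolar gap = measured − calculated = 304 − 281.8 = 22.2 mOsm/kg

22.2 mOsm/kg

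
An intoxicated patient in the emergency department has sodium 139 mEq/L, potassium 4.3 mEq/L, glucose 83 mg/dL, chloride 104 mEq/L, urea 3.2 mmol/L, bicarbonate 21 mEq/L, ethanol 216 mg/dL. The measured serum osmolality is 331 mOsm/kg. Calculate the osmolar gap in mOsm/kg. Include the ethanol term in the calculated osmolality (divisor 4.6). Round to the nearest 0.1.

-1.8 mOsm/kg

Calculated osmolality = 2·Na + glucose/18 + urea + ethanol/4.6
= 2·139 + 83/18 + 3.2 + 216/4.6
= 278 + 4.61 + 3.20 + 46.96
= 332.77 mOsm/kg ≈ 332.8 mOsm/kg
Osmolar gap = measured − calculated = 331 − 332.8 = -1.8 mOsm/kg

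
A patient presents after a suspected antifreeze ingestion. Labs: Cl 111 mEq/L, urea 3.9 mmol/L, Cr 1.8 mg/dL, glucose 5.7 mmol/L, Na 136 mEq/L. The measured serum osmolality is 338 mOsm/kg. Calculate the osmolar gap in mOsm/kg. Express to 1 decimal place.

Calculated osmolality = 2·Na + glucose + urea
= 2·136 + 5.7 + 3.9
= 272 + 5.70 + 3.90
= 281.6 mOsm/kg ≈ 281.6 mOsm/kg
Osmolar gap = measured − calculated = 338 − 281.6 = 56.4 mOsm/kg

56.4 mOsm/kg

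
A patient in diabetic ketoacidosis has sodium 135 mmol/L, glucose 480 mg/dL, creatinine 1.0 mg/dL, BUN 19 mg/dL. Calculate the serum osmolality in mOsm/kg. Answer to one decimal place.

Calculated osmolality = 2·Na + glucose/18 + BUN/2.8
= 2·135 + 480/18 + 19/2.8
= 270 + 26.67 + 6.79
= 303.46 mOsm/kg

303.5 mOsm/kg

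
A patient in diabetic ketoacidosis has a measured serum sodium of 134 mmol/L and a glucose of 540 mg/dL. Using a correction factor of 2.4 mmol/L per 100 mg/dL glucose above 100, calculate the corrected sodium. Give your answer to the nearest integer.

Corrected Na = measured Na + 2.4 · (glucose − 100)/100
= 134 + 2.4 · (540 − 100)/100
= 134 + 10.6
= 144.6 mmol/L

145 mmol/L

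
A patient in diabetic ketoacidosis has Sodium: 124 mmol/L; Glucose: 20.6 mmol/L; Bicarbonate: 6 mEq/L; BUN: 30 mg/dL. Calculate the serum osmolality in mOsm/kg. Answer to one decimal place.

279.3 mOsm/kg

Calculated osmolality = 2·Na + glucose + BUN/2.8
= 2·124 + 20.6 + 30/2.8
= 248 + 20.60 + 10.71
= 279.31 mOsm/kg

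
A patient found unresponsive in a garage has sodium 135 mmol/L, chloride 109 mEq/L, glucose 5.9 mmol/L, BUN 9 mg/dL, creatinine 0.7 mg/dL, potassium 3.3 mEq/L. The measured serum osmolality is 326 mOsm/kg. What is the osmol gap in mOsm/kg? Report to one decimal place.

46.9 mOsm/kg

Calculated osmolality = 2·Na + glucose + BUN/2.8
= 2·135 + 5.9 + 9/2.8
= 270 + 5.90 + 3.21
= 279.11 mOsm/kg ≈ 279.1 mOsm/kg
Osmolar gap = measured − calculated = 326 − 279.1 = 46.9 mOsm/kg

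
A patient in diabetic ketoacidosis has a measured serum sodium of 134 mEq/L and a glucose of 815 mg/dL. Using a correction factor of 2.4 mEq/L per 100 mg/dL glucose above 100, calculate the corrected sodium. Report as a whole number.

Corrected Na = measured Na + 2.4 · (glucose − 100)/100
= 134 + 2.4 · (815 − 100)/100
= 134 + 17.2
= 151.2 mEq/L

151 mEq/L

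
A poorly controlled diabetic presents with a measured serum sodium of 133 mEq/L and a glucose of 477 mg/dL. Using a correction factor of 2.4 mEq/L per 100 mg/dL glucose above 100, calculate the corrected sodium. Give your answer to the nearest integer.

Corrected Na = measured Na + 2.4 · (glucose − 100)/100
= 133 + 2.4 · (477 − 100)/100
= 133 + 9
= 142 mEq/L

142 mEq/L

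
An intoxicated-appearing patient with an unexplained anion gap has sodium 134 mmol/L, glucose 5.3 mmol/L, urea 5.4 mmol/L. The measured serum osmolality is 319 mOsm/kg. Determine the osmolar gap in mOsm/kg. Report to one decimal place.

Calculated osmolality = 2·Na + glucose + urea
= 2·134 + 5.3 + 5.4
= 268 + 5.30 + 5.40
= 278.7 mOsm/kg ≈ 278.7 mOsm/kg
Osmolar gap = measured − calculated = 319 − 278.7 = 40.3 mOsm/kg

40.3 mOsm/kg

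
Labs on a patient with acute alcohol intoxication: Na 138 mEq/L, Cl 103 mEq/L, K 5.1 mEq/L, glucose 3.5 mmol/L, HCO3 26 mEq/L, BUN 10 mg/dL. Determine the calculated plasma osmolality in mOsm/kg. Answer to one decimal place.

Calculated osmolality = 2·Na + glucose + BUN/2.8
= 2·138 + 3.5 + 10/2.8
= 276 + 3.50 + 3.57
= 283.07 mOsm/kg

283.1 mOsm/kg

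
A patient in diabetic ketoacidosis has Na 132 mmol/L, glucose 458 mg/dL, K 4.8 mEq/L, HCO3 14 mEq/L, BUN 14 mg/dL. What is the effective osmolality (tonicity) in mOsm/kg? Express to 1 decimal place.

Effective osmolality excludes urea (freely permeant across cell membranes):
2·Na + glucose/18
= 2·132 + 458/18
= 264 + 25.44
= 289.44 mOsm/kg

289.4 mOsm/kg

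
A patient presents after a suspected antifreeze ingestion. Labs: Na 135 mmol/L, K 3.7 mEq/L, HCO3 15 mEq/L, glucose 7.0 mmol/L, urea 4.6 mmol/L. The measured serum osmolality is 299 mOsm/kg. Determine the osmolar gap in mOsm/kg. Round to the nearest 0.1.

17.4 mOsm/kg

Calculated osmolality = 2·Na + glucose + urea
= 2·135 + 7 + 4.6
= 270 + 7 + 4.60
= 281.6 mOsm/kg ≈ 281.6 mOsm/kg
Osmolar gap = measured − calculated = 299 − 281.6 = 17.4 mOsm/kg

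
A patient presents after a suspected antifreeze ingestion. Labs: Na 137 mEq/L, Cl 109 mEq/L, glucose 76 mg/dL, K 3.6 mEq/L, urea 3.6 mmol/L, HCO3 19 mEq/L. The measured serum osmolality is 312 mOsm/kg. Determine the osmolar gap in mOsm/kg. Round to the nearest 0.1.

30.2 mOsm/kg

Calculated osmolality = 2·Na + glucose/18 + urea
= 2·137 + 76/18 + 3.6
= 274 + 4.22 + 3.60
= 281.82 mOsm/kg ≈ 281.8 mOsm/kg
Osmolar gap = measured − calculated = 312 − 281.8 = 30.2 mOsm/kg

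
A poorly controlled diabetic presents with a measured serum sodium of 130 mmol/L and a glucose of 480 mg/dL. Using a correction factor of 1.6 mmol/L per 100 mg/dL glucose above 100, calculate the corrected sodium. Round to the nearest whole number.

Corrected Na = measured Na + 1.6 · (glucose − 100)/100
= 130 + 1.6 · (480 − 100)/100
= 130 + 6.1
= 136.1 mmol/L

136 mmol/L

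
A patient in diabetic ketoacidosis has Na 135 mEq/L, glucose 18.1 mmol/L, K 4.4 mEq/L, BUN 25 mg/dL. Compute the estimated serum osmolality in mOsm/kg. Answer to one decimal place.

297.0 mOsm/kg

Calculated osmolality = 2·Na + glucose + BUN/2.8
= 2·135 + 18.1 + 25/2.8
= 270 + 18.10 + 8.93
= 297.03 mOsm/kg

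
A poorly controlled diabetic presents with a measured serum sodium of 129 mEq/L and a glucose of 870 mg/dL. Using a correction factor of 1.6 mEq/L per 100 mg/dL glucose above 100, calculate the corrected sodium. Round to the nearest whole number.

141 mEq/L

Corrected Na = measured Na + 1.6 · (glucose − 100)/100
= 129 + 1.6 · (870 − 100)/100
= 129 + 12.3
= 141.3 mEq/L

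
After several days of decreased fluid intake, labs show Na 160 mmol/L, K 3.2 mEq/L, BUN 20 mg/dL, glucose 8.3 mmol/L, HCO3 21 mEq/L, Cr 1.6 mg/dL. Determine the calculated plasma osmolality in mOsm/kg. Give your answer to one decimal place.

Calculated osmolality = 2·Na + glucose + BUN/2.8
= 2·160 + 8.3 + 20/2.8
= 320 + 8.30 + 7.14
= 335.44 mOsm/kg

335.4 mOsm/kg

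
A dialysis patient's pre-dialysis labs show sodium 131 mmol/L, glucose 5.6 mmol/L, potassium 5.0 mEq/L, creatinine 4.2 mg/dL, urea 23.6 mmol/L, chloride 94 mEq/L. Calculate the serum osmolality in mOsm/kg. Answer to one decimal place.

Calculated osmolality = 2·Na + glucose + urea
= 2·131 + 5.6 + 23.6
= 262 + 5.60 + 23.60
= 291.2 mOsm/kg

291.2 mOsm/kg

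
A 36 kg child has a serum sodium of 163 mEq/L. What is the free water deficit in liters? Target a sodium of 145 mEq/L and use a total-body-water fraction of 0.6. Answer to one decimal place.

2.7 L

TBW = 0.6 · 36 = 21.6 L
Free water deficit = TBW · (Na/145 − 1)
= 21.6 · (163/145 − 1)
= 21.6 · 0.1241
= 2.68 L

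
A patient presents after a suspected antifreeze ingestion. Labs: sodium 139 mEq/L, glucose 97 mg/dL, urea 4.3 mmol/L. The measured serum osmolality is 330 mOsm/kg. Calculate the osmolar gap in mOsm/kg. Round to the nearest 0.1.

Calculated osmolality = 2·Na + glucose/18 + urea
= 2·139 + 97/18 + 4.3
= 278 + 5.39 + 4.30
= 287.69 mOsm/kg ≈ 287.7 mOsm/kg
Osmolar gap = measured − calculated = 330 − 287.7 = 42.3 mOsm/kg

42.3 mOsm/kg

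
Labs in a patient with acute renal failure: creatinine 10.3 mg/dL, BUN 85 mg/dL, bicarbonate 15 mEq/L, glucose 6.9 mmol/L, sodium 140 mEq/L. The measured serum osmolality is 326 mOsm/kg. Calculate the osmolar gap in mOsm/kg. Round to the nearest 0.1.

Calculated osmolality = 2·Na + glucose + BUN/2.8
= 2·140 + 6.9 + 85/2.8
= 280 + 6.90 + 30.36
= 317.26 mOsm/kg ≈ 317.3 mOsm/kg
Osmolar gap = measured − calculated = 326 − 317.3 = 8.7 mOsm/kg

8.7 mOsm/kg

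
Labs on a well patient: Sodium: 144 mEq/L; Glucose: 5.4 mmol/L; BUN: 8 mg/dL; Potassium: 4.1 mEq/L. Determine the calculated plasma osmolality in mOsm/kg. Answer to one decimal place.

Calculated osmolality = 2·Na + glucose + BUN/2.8
= 2·144 + 5.4 + 8/2.8
= 288 + 5.40 + 2.86
= 296.26 mOsm/kg

296.3 mOsm/kg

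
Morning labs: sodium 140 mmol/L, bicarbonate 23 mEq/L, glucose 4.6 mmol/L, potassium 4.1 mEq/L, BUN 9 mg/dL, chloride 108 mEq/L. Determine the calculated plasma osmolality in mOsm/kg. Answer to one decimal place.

Calculated osmolality = 2·Na + glucose + BUN/2.8
= 2·140 + 4.6 + 9/2.8
= 280 + 4.60 + 3.21
= 287.81 mOsm/kg

287.8 mOsm/kg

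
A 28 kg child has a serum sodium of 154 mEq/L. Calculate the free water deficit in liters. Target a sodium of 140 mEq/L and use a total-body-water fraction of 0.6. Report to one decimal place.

1.7 L

TBW = 0.6 · 28 = 16.8 L
Free water deficit = TBW · (Na/140 − 1)
= 16.8 · (154/140 − 1)
= 16.8 · 0.1
= 1.68 L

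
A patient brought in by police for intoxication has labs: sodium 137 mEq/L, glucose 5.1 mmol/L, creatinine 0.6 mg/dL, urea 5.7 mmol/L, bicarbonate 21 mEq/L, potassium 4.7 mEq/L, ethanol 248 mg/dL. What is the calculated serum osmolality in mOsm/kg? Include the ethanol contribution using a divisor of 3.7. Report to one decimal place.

Calculated osmolality = 2·Na + glucose + urea + ethanol/3.7
= 2·137 + 5.1 + 5.7 + 248/3.7
= 274 + 5.10 + 5.70 + 67.03
= 351.83 mOsm/kg

351.8 mOsm/kg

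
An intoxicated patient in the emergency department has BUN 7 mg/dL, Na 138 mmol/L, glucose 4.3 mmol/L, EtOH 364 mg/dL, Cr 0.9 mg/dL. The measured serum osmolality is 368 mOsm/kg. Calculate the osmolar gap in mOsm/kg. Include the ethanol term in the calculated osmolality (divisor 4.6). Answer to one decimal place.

Calculated osmolality = 2·Na + glucose + BUN/2.8 + ethanol/4.6
= 2·138 + 4.3 + 7/2.8 + 364/4.6
= 276 + 4.30 + 2.50 + 79.13
= 361.93 mOsm/kg ≈ 361.9 mOsm/kg
Osmolar gap = measured − calculated = 368 − 361.9 = 6.1 mOsm/kg

6.1 mOsm/kg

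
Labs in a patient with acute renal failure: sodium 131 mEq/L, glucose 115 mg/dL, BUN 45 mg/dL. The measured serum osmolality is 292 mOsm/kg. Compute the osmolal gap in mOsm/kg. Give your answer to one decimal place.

Calculated osmolality = 2·Na + glucose/18 + BUN/2.8
= 2·131 + 115/18 + 45/2.8
= 262 + 6.39 + 16.07
= 284.46 mOsm/kg ≈ 284.5 mOsm/kg
Osmolar gap = measured − calculated = 292 − 284.5 = 7.5 mOsm/kg

7.5 mOsm/kg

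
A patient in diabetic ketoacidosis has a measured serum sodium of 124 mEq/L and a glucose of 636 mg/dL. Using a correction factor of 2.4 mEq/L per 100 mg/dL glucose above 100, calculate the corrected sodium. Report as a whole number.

Corrected Na = measured Na + 2.4 · (glucose − 100)/100
= 124 + 2.4 · (636 − 100)/100
= 124 + 12.9
= 136.9 mEq/L

137 mEq/L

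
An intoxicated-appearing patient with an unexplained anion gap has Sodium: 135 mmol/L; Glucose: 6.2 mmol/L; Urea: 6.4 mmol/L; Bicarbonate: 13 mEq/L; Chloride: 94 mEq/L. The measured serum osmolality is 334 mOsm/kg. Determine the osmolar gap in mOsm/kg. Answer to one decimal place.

Calculated osmolality = 2·Na + glucose + urea
= 2·135 + 6.2 + 6.4
= 270 + 6.20 + 6.40
= 282.6 mOsm/kg ≈ 282.6 mOsm/kg
Osmolar gap = measured − calculated = 334 − 282.6 = 51.4 mOsm/kg

51.4 mOsm/kg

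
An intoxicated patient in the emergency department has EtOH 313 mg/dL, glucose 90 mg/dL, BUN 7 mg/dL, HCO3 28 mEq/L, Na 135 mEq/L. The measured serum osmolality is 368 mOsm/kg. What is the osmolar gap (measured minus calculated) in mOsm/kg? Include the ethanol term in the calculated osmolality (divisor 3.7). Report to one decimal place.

5.9 mOsm/kg

Calculated osmolality = 2·Na + glucose/18 + BUN/2.8 + ethanol/3.7
= 2·135 + 90/18 + 7/2.8 + 313/3.7
= 270 + 5 + 2.50 + 84.59
= 362.09 mOsm/kg ≈ 362.1 mOsm/kg
Osmolar gap = measured − calculated = 368 − 362.1 = 5.9 mOsm/kg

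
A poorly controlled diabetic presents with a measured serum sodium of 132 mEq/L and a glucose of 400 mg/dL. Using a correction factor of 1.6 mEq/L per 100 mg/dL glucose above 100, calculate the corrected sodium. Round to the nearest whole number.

137 mEq/L

Corrected Na = measured Na + 1.6 · (glucose − 100)/100
= 132 + 1.6 · (400 − 100)/100
= 132 + 4.8
= 136.8 mEq/L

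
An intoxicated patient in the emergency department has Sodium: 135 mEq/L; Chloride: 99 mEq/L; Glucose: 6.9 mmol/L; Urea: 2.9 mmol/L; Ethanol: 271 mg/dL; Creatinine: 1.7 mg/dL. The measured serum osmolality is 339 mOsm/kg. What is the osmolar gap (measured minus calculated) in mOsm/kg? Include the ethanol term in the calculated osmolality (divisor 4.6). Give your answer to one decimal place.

Calculated osmolality = 2·Na + glucose + urea + ethanol/4.6
= 2·135 + 6.9 + 2.9 + 271/4.6
= 270 + 6.90 + 2.90 + 58.91
= 338.71 mOsm/kg ≈ 338.7 mOsm/kg
Osmolar gap = measured − calculated = 339 − 338.7 = 0.3 mOsm/kg

0.3 mOsm/kg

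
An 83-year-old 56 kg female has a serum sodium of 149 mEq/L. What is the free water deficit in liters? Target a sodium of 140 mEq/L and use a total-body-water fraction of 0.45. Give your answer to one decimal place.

TBW = 0.45 · 56 = 25.2 L
Free water deficit = TBW · (Na/140 − 1)
= 25.2 · (149/140 − 1)
= 25.2 · 0.0643
= 1.62 L

1.6 L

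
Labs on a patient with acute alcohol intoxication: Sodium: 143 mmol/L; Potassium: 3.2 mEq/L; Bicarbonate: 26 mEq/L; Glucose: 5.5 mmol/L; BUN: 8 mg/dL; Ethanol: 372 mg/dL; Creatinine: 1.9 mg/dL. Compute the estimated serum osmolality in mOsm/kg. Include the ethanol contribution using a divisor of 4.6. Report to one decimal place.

Calculated osmolality = 2·Na + glucose + BUN/2.8 + ethanol/4.6
= 2·143 + 5.5 + 8/2.8 + 372/4.6
= 286 + 5.50 + 2.86 + 80.87
= 375.23 mOsm/kg

375.2 mOsm/kg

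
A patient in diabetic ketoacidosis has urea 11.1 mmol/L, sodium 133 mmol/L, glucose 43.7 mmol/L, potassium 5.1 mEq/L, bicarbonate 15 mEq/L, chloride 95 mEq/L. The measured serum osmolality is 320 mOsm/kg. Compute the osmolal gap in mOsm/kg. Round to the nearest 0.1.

Calculated osmolality = 2·Na + glucose + urea
= 2·133 + 43.7 + 11.1
= 266 + 43.70 + 11.10
= 320.8 mOsm/kg ≈ 320.8 mOsm/kg
Osmolar gap = measured − calculated = 320 − 320.8 = -0.8 mOsm/kg

-0.8 mOsm/kg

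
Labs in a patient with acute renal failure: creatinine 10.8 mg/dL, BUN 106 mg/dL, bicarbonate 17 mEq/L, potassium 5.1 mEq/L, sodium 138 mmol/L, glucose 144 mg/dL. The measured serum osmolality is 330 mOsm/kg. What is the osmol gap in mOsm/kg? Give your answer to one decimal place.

8.1 mOsm/kg

Calculated osmolality = 2·Na + glucose/18 + BUN/2.8
= 2·138 + 144/18 + 106/2.8
= 276 + 8 + 37.86
= 321.86 mOsm/kg ≈ 321.9 mOsm/kg
Osmolar gap = measured − calculated = 330 − 321.9 = 8.1 mOsm/kg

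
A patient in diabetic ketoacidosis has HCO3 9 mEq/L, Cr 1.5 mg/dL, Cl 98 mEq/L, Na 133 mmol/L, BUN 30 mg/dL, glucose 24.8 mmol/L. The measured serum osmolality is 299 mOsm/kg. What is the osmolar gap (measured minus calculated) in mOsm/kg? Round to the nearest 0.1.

-2.5 mOsm/kg

Calculated osmolality = 2·Na + glucose + BUN/2.8
= 2·133 + 24.8 + 30/2.8
= 266 + 24.80 + 10.71
= 301.51 mOsm/kg ≈ 301.5 mOsm/kg
Osmolar gap = measured − calculated = 299 − 301.5 = -2.5 mOsm/kg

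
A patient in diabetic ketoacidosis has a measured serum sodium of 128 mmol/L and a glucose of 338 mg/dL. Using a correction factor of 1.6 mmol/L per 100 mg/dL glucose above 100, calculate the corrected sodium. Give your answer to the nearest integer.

132 mmol/L

Corrected Na = measured Na + 1.6 · (glucose − 100)/100
= 128 + 1.6 · (338 − 100)/100
= 128 + 3.8
= 131.8 mmol/L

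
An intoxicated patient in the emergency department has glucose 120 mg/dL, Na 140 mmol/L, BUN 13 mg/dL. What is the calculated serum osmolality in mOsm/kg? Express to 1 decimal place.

Calculated osmolality = 2·Na + glucose/18 + BUN/2.8
= 2·140 + 120/18 + 13/2.8
= 280 + 6.67 + 4.64
= 291.31 mOsm/kg

291.3 mOsm/kg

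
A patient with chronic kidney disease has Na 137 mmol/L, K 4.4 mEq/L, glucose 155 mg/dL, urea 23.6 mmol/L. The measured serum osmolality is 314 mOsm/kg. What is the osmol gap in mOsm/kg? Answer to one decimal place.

Calculated osmolality = 2·Na + glucose/18 + urea
= 2·137 + 155/18 + 23.6
= 274 + 8.61 + 23.60
= 306.21 mOsm/kg ≈ 306.2 mOsm/kg
Osmolar gap = measured − calculated = 314 − 306.2 = 7.8 mOsm/kg

7.8 mOsm/kg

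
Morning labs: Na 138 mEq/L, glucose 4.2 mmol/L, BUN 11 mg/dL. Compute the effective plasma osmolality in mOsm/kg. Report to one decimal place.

Effective osmolality excludes urea (freely permeant across cell membranes):
2·Na + glucose
= 2·138 + 4.2
= 276 + 4.2
= 280.2 mOsm/kg

280.2 mOsm/kg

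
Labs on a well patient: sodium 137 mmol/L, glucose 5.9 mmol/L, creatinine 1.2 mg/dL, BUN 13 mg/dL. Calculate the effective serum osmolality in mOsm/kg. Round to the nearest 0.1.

Effective osmolality excludes urea (freely permeant across cell membranes):
2·Na + glucose
= 2·137 + 5.9
= 274 + 5.9
= 279.9 mOsm/kg

279.9 mOsm/kg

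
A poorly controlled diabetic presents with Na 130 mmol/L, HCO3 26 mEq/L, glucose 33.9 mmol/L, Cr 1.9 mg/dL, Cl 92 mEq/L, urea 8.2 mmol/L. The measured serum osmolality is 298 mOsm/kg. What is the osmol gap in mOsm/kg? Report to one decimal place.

Calculated osmolality = 2·Na + glucose + urea
= 2·130 + 33.9 + 8.2
= 260 + 33.90 + 8.20
= 302.1 mOsm/kg ≈ 302.1 mOsm/kg
Osmolar gap = measured − calculated = 298 − 302.1 = -4.1 mOsm/kg

-4.1 mOsm/kg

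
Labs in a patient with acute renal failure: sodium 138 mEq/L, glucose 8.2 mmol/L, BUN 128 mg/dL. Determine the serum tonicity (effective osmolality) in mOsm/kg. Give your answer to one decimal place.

Effective osmolality excludes urea (freely permeant across cell membranes):
2·Na + glucose
= 2·138 + 8.2
= 276 + 8.2
= 284.2 mOsm/kg

284.2 mOsm/kg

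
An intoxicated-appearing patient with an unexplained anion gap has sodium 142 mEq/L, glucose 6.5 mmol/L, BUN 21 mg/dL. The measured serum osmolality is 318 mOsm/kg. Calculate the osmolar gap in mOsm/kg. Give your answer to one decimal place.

20.0 mOsm/kg

Calculated osmolality = 2·Na + glucose + BUN/2.8
= 2·142 + 6.5 + 21/2.8
= 284 + 6.50 + 7.50
= 298 mOsm/kg ≈ 298.0 mOsm/kg
Osmolar gap = measured − calculated = 318 − 298.0 = 20.0 mOsm/kg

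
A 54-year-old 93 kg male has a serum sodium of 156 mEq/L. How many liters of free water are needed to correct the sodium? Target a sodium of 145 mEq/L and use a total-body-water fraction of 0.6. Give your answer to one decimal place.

TBW = 0.6 · 93 = 55.8 L
Free water deficit = TBW · (Na/145 − 1)
= 55.8 · (156/145 − 1)
= 55.8 · 0.0759
= 4.24 L

4.2 L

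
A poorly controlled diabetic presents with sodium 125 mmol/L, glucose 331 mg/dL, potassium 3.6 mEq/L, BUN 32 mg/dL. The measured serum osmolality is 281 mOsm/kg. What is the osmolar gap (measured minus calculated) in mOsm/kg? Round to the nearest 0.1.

1.2 mOsm/kg

Calculated osmolality = 2·Na + glucose/18 + BUN/2.8
= 2·125 + 331/18 + 32/2.8
= 250 + 18.39 + 11.43
= 279.82 mOsm/kg ≈ 279.8 mOsm/kg
Osmolar gap = measured − calculated = 281 − 279.8 = 1.2 mOsm/kg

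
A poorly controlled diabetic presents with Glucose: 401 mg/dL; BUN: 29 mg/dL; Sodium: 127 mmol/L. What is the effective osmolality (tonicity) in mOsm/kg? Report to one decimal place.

Effective osmolality excludes urea (freely permeant across cell membranes):
2·Na + glucose/18
= 2·127 + 401/18
= 254 + 22.28
= 276.28 mOsm/kg

276.3 mOsm/kg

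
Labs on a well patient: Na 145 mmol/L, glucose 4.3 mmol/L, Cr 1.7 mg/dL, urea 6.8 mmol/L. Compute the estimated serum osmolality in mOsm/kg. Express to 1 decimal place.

301.1 mOsm/kg

Calculated osmolality = 2·Na + glucose + urea
= 2·145 + 4.3 + 6.8
= 290 + 4.30 + 6.80
= 301.1 mOsm/kg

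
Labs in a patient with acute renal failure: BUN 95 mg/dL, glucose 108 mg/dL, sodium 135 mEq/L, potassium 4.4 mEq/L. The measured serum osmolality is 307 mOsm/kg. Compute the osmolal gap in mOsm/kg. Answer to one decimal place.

Calculated osmolality = 2·Na + glucose/18 + BUN/2.8
= 2·135 + 108/18 + 95/2.8
= 270 + 6 + 33.93
= 309.93 mOsm/kg ≈ 309.9 mOsm/kg
Osmolar gap = measured − calculated = 307 − 309.9 = -2.9 mOsm/kg

-2.9 mOsm/kg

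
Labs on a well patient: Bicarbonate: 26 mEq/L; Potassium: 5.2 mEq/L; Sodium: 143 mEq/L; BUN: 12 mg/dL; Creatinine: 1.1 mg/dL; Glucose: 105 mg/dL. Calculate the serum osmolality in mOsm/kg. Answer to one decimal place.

296.1 mOsm/kg

Calculated osmolality = 2·Na + glucose/18 + BUN/2.8
= 2·143 + 105/18 + 12/2.8
= 286 + 5.83 + 4.29
= 296.12 mOsm/kg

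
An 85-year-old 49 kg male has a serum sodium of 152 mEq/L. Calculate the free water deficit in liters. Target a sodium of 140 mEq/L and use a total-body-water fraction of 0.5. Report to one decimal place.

TBW = 0.5 · 49 = 24.5 L
Free water deficit = TBW · (Na/140 − 1)
= 24.5 · (152/140 − 1)
= 24.5 · 0.0857
= 2.1 L

2.1 L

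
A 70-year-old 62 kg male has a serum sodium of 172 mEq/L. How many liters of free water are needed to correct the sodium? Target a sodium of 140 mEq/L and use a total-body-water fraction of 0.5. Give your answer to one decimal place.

7.1 L

TBW = 0.5 · 62 = 31 L
Free water deficit = TBW · (Na/140 − 1)
= 31 · (172/140 − 1)
= 31 · 0.2286
= 7.09 L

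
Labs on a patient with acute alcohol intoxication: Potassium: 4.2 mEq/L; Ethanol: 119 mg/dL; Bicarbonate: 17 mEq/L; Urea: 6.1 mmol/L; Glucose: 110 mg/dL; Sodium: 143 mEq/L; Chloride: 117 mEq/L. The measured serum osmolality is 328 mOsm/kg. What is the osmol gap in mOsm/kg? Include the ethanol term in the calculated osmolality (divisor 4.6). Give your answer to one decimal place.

Calculated osmolality = 2·Na + glucose/18 + urea + ethanol/4.6
= 2·143 + 110/18 + 6.1 + 119/4.6
= 286 + 6.11 + 6.10 + 25.87
= 324.08 mOsm/kg ≈ 324.1 mOsm/kg
Osmolar gap = measured − calculated = 328 − 324.1 = 3.9 mOsm/kg

3.9 mOsm/kg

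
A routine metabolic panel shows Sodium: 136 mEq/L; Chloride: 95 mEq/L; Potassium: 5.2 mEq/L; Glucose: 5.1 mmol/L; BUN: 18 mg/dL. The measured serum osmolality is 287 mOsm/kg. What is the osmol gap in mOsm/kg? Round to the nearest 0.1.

Calculated osmolality = 2·Na + glucose + BUN/2.8
= 2·136 + 5.1 + 18/2.8
= 272 + 5.10 + 6.43
= 283.53 mOsm/kg ≈ 283.5 mOsm/kg
Osmolar gap = measured − calculated = 287 − 283.5 = 3.5 mOsm/kg

3.5 mOsm/kg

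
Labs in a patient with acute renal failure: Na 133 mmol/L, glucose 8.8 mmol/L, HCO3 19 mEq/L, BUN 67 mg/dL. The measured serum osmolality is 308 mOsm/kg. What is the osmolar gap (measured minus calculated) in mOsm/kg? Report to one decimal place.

Calculated osmolality = 2·Na + glucose + BUN/2.8
= 2·133 + 8.8 + 67/2.8
= 266 + 8.80 + 23.93
= 298.73 mOsm/kg ≈ 298.7 mOsm/kg
Osmolar gap = measured − calculated = 308 − 298.7 = 9.3 mOsm/kg

9.3 mOsm/kg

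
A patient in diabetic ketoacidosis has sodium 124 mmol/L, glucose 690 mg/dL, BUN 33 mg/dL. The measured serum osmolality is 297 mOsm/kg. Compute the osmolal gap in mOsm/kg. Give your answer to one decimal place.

-1.1 mOsm/kg

Calculated osmolality = 2·Na + glucose/18 + BUN/2.8
= 2·124 + 690/18 + 33/2.8
= 248 + 38.33 + 11.79
= 298.12 mOsm/kg ≈ 298.1 mOsm/kg
Osmolar gap = measured − calculated = 297 − 298.1 = -1.1 mOsm/kg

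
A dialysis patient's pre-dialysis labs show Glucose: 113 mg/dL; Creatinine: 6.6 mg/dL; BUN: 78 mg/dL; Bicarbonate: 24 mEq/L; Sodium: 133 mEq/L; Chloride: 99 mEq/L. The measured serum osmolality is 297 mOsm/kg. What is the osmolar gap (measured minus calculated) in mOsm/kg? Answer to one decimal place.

-3.1 mOsm/kg

Calculated osmolality = 2·Na + glucose/18 + BUN/2.8
= 2·133 + 113/18 + 78/2.8
= 266 + 6.28 + 27.86
= 300.14 mOsm/kg ≈ 300.1 mOsm/kg
Osmolar gap = measured − calculated = 297 − 300.1 = -3.1 mOsm/kg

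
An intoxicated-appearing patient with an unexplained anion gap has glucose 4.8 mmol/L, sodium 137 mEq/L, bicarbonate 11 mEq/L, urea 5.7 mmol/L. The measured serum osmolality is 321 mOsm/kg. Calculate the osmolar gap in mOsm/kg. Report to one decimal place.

36.5 mOsm/kg

Calculated osmolality = 2·Na + glucose + urea
= 2·137 + 4.8 + 5.7
= 274 + 4.80 + 5.70
= 284.5 mOsm/kg ≈ 284.5 mOsm/kg
Osmolar gap = measured − calculated = 321 − 284.5 = 36.5 mOsm/kg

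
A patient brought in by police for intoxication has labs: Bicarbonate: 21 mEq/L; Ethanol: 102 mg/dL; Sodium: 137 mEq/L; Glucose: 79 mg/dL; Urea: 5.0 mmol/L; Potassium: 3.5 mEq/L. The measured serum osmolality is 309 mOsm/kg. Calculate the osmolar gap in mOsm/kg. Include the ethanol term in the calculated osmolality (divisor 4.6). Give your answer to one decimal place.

Calculated osmolality = 2·Na + glucose/18 + urea + ethanol/4.6
= 2·137 + 79/18 + 5 + 102/4.6
= 274 + 4.39 + 5 + 22.17
= 305.56 mOsm/kg ≈ 305.6 mOsm/kg
Osmolar gap = measured − calculated = 309 − 305.6 = 3.4 mOsm/kg

3.4 mOsm/kg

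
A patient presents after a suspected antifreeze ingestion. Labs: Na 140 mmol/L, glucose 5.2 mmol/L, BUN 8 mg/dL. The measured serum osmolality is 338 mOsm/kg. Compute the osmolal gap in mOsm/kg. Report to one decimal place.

49.9 mOsm/kg

Calculated osmolality = 2·Na + glucose + BUN/2.8
= 2·140 + 5.2 + 8/2.8
= 280 + 5.20 + 2.86
= 288.06 mOsm/kg ≈ 288.1 mOsm/kg
Osmolar gap = measured − calculated = 338 − 288.1 = 49.9 mOsm/kg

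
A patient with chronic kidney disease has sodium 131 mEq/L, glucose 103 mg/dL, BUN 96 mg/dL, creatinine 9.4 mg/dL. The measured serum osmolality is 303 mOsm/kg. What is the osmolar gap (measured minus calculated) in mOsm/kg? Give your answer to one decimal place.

1.0 mOsm/kg

Calculated osmolality = 2·Na + glucose/18 + BUN/2.8
= 2·131 + 103/18 + 96/2.8
= 262 + 5.72 + 34.29
= 302.01 mOsm/kg ≈ 302.0 mOsm/kg
Osmolar gap = measured − calculated = 303 − 302.0 = 1.0 mOsm/kg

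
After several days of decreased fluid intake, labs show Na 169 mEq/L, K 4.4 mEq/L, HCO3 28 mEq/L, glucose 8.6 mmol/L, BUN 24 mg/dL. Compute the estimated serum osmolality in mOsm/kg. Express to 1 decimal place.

Calculated osmolality = 2·Na + glucose + BUN/2.8
= 2·169 + 8.6 + 24/2.8
= 338 + 8.60 + 8.57
= 355.17 mOsm/kg

355.2 mOsm/kg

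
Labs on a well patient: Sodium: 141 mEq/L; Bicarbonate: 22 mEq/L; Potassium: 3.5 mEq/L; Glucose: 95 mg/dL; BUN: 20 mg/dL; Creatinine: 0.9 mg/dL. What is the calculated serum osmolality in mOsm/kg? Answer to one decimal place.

Calculated osmolality = 2·Na + glucose/18 + BUN/2.8
= 2·141 + 95/18 + 20/2.8
= 282 + 5.28 + 7.14
= 294.42 mOsm/kg

294.4 mOsm/kg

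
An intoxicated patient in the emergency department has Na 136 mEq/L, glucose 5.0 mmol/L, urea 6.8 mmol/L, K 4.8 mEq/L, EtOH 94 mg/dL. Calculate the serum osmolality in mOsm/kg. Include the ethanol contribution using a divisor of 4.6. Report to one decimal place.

304.2 mOsm/kg

Calculated osmolality = 2·Na + glucose + urea + ethanol/4.6
= 2·136 + 5 + 6.8 + 94/4.6
= 272 + 5 + 6.80 + 20.43
= 304.23 mOsm/kg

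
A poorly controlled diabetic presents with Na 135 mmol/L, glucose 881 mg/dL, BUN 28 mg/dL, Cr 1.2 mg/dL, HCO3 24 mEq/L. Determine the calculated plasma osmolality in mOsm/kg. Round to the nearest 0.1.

328.9 mOsm/kg

Calculated osmolality = 2·Na + glucose/18 + BUN/2.8
= 2·135 + 881/18 + 28/2.8
= 270 + 48.94 + 10
= 328.94 mOsm/kg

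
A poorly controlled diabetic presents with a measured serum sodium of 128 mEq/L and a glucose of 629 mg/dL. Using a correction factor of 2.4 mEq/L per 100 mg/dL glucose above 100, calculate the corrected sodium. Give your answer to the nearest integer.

Corrected Na = measured Na + 2.4 · (glucose − 100)/100
= 128 + 2.4 · (629 − 100)/100
= 128 + 12.7
= 140.7 mEq/L

141 mEq/L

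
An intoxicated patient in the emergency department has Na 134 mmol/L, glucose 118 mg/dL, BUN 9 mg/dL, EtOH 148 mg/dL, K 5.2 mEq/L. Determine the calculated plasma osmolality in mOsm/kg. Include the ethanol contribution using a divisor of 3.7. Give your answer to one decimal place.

Calculated osmolality = 2·Na + glucose/18 + BUN/2.8 + ethanol/3.7
= 2·134 + 118/18 + 9/2.8 + 148/3.7
= 268 + 6.56 + 3.21 + 40
= 317.77 mOsm/kg

317.8 mOsm/kg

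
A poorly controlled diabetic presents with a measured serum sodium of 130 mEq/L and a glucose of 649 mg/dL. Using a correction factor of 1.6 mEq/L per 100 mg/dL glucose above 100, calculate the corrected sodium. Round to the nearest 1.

139 mEq/L

Corrected Na = measured Na + 1.6 · (glucose − 100)/100
= 130 + 1.6 · (649 − 100)/100
= 130 + 8.8
= 138.8 mEq/L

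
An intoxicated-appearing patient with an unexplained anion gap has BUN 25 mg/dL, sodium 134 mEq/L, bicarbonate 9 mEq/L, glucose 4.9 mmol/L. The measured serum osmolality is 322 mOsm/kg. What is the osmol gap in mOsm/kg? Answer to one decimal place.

40.2 mOsm/kg

Calculated osmolality = 2·Na + glucose + BUN/2.8
= 2·134 + 4.9 + 25/2.8
= 268 + 4.90 + 8.93
= 281.83 mOsm/kg ≈ 281.8 mOsm/kg
Osmolar gap = measured − calculated = 322 − 281.8 = 40.2 mOsm/kg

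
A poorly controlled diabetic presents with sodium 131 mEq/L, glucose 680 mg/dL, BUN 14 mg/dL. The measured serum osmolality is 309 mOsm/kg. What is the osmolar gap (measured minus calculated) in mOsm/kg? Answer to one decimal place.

Calculated osmolality = 2·Na + glucose/18 + BUN/2.8
= 2·131 + 680/18 + 14/2.8
= 262 + 37.78 + 5
= 304.78 mOsm/kg ≈ 304.8 mOsm/kg
Osmolar gap = measured − calculated = 309 − 304.8 = 4.2 mOsm/kg

4.2 mOsm/kg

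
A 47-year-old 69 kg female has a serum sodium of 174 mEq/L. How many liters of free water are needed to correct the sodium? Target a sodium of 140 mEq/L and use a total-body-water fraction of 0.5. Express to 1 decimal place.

8.4 L

TBW = 0.5 · 69 = 34.5 L
Free water deficit = TBW · (Na/140 − 1)
= 34.5 · (174/140 − 1)
= 34.5 · 0.2429
= 8.38 L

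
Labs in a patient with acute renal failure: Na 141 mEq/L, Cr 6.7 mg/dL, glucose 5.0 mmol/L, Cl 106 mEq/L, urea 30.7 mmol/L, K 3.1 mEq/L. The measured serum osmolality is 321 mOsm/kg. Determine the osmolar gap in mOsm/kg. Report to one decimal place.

3.3 mOsm/kg

Calculated osmolality = 2·Na + glucose + urea
= 2·141 + 5 + 30.7
= 282 + 5 + 30.70
= 317.7 mOsm/kg ≈ 317.7 mOsm/kg
Osmolar gap = measured − calculated = 321 − 317.7 = 3.3 mOsm/kg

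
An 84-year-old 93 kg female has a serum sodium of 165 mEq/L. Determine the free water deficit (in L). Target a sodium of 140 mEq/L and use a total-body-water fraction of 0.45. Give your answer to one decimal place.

7.5 L

TBW = 0.45 · 93 = 41.85 L
Free water deficit = TBW · (Na/140 − 1)
= 41.85 · (165/140 − 1)
= 41.85 · 0.1786
= 7.47 L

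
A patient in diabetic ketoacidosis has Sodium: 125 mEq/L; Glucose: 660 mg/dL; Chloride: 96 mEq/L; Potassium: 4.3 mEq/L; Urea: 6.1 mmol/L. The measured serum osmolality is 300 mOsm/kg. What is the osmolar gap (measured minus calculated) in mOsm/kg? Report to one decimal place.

Calculated osmolality = 2·Na + glucose/18 + urea
= 2·125 + 660/18 + 6.1
= 250 + 36.67 + 6.10
= 292.77 mOsm/kg ≈ 292.8 mOsm/kg
Osmolar gap = measured − calculated = 300 − 292.8 = 7.2 mOsm/kg

7.2 mOsm/kg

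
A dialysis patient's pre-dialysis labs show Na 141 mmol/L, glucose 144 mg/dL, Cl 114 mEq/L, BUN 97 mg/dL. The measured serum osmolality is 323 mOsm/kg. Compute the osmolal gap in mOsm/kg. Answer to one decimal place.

-1.6 mOsm/kg

Calculated osmolality = 2·Na + glucose/18 + BUN/2.8
= 2·141 + 144/18 + 97/2.8
= 282 + 8 + 34.64
= 324.64 mOsm/kg ≈ 324.6 mOsm/kg
Osmolar gap = measured − calculated = 323 − 324.6 = -1.6 mOsm/kg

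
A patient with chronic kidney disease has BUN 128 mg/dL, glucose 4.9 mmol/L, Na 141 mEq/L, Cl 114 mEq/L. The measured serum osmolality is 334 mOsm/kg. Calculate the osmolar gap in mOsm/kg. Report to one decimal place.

1.4 mOsm/kg

Calculated osmolality = 2·Na + glucose + BUN/2.8
= 2·141 + 4.9 + 128/2.8
= 282 + 4.90 + 45.71
= 332.61 mOsm/kg ≈ 332.6 mOsm/kg
Osmolar gap = measured − calculated = 334 − 332.6 = 1.4 mOsm/kg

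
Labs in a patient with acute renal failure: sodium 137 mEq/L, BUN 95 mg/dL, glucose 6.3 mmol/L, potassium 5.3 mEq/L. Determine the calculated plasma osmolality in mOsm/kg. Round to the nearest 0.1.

Calculated osmolality = 2·Na + glucose + BUN/2.8
= 2·137 + 6.3 + 95/2.8
= 274 + 6.30 + 33.93
= 314.23 mOsm/kg

314.2 mOsm/kg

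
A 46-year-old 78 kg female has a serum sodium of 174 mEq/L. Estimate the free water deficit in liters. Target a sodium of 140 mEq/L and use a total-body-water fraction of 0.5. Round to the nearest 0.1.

TBW = 0.5 · 78 = 39 L
Free water deficit = TBW · (Na/140 − 1)
= 39 · (174/140 − 1)
= 39 · 0.2429
= 9.47 L

9.5 L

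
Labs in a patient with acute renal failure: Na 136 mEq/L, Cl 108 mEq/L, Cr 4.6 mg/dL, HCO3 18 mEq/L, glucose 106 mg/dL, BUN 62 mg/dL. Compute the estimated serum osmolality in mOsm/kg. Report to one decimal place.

Calculated osmolality = 2·Na + glucose/18 + BUN/2.8
= 2·136 + 106/18 + 62/2.8
= 272 + 5.89 + 22.14
= 300.03 mOsm/kg

300.0 mOsm/kg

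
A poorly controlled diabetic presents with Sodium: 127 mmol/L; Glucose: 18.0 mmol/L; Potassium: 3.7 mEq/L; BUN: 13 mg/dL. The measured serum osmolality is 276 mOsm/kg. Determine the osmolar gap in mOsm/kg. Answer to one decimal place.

-0.6 mOsm/kg

Calculated osmolality = 2·Na + glucose + BUN/2.8
= 2·127 + 18 + 13/2.8
= 254 + 18 + 4.64
= 276.64 mOsm/kg ≈ 276.6 mOsm/kg
Osmolar gap = measured − calculated = 276 − 276.6 = -0.6 mOsm/kg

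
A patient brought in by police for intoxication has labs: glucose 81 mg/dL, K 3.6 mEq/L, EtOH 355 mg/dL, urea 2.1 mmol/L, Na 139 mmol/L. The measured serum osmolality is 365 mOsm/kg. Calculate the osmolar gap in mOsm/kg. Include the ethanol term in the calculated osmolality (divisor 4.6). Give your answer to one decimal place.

3.2 mOsm/kg

Calculated osmolality = 2·Na + glucose/18 + urea + ethanol/4.6
= 2·139 + 81/18 + 2.1 + 355/4.6
= 278 + 4.50 + 2.10 + 77.17
= 361.77 mOsm/kg ≈ 361.8 mOsm/kg
Osmolar gap = measured − calculated = 365 − 361.8 = 3.2 mOsm/kg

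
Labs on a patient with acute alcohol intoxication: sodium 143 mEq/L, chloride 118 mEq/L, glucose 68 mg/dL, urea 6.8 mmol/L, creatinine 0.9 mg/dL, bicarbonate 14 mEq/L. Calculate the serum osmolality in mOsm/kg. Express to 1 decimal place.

Calculated osmolality = 2·Na + glucose/18 + urea
= 2·143 + 68/18 + 6.8
= 286 + 3.78 + 6.80
= 296.58 mOsm/kg

296.6 mOsm/kg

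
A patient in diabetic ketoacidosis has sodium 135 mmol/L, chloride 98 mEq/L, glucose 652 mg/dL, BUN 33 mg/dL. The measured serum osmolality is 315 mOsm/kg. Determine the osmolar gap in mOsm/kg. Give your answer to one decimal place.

-3.0 mOsm/kg

Calculated osmolality = 2·Na + glucose/18 + BUN/2.8
= 2·135 + 652/18 + 33/2.8
= 270 + 36.22 + 11.79
= 318.01 mOsm/kg ≈ 318.0 mOsm/kg
Osmolar gap = measured − calculated = 315 − 318.0 = -3.0 mOsm/kg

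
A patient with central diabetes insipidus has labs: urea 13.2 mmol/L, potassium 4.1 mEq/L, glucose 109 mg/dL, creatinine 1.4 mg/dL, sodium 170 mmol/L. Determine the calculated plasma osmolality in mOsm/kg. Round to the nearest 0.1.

Calculated osmolality = 2·Na + glucose/18 + urea
= 2·170 + 109/18 + 13.2
= 340 + 6.06 + 13.20
= 359.26 mOsm/kg

359.3 mOsm/kg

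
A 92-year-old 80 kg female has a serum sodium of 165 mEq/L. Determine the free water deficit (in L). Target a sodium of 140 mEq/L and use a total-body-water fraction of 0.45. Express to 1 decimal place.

TBW = 0.45 · 80 = 36 L
Free water deficit = TBW · (Na/140 − 1)
= 36 · (165/140 − 1)
= 36 · 0.1786
= 6.43 L

6.4 L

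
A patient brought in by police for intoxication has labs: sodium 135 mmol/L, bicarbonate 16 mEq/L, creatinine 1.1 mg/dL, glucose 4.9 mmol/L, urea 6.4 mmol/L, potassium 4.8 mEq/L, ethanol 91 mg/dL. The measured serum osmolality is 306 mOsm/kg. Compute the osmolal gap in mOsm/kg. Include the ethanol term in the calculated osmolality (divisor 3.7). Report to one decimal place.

0.1 mOsm/kg

Calculated osmolality = 2·Na + glucose + urea + ethanol/3.7
= 2·135 + 4.9 + 6.4 + 91/3.7
= 270 + 4.90 + 6.40 + 24.59
= 305.89 mOsm/kg ≈ 305.9 mOsm/kg
Osmolar gap = measured − calculated = 306 − 305.9 = 0.1 mOsm/kg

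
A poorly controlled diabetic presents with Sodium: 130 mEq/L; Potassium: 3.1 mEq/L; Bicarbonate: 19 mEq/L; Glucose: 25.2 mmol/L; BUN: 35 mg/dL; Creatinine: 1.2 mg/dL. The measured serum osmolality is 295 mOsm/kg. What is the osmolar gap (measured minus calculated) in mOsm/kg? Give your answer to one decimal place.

-2.7 mOsm/kg

Calculated osmolality = 2·Na + glucose + BUN/2.8
= 2·130 + 25.2 + 35/2.8
= 260 + 25.20 + 12.50
= 297.7 mOsm/kg ≈ 297.7 mOsm/kg
Osmolar gap = measured − calculated = 295 − 297.7 = -2.7 mOsm/kg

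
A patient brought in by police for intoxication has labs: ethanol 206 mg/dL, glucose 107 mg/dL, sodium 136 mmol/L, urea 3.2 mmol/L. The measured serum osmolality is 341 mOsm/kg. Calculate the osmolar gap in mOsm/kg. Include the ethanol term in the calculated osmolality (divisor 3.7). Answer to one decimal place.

4.2 mOsm/kg

Calculated osmolality = 2·Na + glucose/18 + urea + ethanol/3.7
= 2·136 + 107/18 + 3.2 + 206/3.7
= 272 + 5.94 + 3.20 + 55.68
= 336.82 mOsm/kg ≈ 336.8 mOsm/kg
Osmolar gap = measured − calculated = 341 − 336.8 = 4.2 mOsm/kg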